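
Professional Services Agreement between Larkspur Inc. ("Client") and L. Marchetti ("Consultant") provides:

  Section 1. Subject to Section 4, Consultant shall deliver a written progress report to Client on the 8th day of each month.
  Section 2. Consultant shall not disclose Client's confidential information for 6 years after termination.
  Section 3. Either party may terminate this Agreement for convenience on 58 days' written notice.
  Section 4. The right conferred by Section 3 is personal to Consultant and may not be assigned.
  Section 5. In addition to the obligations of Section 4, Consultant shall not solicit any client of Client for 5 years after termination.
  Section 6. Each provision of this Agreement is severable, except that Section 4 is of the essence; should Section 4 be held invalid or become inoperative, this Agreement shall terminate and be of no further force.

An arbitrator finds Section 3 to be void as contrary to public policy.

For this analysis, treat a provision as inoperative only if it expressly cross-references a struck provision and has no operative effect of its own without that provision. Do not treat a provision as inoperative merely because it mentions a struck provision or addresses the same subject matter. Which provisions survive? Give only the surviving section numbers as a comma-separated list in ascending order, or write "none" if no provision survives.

none

Section 3 is struck. The only function of Section 4 is the non-assignment of Section 3, so it cannot stand once Section 3 is removed. Section 6 makes Section 4 an essential term, and Section 4 has been rendered inoperative by the cascade; under Section 6, the entire Agreement is therefore void. No provision of the Agreement survives.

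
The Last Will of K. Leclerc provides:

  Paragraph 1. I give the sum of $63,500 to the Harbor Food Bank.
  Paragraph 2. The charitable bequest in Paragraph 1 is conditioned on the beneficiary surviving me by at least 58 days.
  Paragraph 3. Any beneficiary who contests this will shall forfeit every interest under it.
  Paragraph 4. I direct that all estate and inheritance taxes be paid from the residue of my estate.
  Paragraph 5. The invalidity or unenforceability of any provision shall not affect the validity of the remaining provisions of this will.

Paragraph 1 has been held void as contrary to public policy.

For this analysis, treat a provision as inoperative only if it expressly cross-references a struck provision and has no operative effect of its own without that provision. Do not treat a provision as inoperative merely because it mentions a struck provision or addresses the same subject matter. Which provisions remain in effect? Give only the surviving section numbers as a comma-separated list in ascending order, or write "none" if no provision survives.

3, 4, 5

Paragraph 1 is struck. Paragraph 2 operates only by reference to Paragraph 1, so it falls with Paragraph 1. Paragraph 5 is a severability clause and preserves every provision that can still be given independent effect. That leaves Paragraph 3, Paragraph 4, and Paragraph 5 in effect.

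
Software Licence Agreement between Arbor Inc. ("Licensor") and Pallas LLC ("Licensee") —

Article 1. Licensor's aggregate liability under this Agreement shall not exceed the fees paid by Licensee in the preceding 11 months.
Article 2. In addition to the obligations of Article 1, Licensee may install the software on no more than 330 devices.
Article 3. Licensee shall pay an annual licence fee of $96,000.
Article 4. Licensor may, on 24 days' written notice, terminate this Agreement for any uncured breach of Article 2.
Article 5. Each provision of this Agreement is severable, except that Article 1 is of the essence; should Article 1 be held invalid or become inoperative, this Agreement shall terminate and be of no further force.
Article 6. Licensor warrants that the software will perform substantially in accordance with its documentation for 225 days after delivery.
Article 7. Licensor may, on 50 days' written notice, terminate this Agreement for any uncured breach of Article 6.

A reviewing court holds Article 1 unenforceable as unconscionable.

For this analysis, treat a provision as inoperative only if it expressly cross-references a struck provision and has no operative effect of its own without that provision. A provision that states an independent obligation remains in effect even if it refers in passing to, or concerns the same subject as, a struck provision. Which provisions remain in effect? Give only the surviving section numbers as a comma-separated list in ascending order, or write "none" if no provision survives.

Article 1 is struck. Nothing else in the Agreement is defined by reference to Article 1. Article 5 makes Article 1 an essential term, and Article 1 is the provision held invalid; under Article 5, the entire Agreement is therefore void. No provision of the Agreement survives.

none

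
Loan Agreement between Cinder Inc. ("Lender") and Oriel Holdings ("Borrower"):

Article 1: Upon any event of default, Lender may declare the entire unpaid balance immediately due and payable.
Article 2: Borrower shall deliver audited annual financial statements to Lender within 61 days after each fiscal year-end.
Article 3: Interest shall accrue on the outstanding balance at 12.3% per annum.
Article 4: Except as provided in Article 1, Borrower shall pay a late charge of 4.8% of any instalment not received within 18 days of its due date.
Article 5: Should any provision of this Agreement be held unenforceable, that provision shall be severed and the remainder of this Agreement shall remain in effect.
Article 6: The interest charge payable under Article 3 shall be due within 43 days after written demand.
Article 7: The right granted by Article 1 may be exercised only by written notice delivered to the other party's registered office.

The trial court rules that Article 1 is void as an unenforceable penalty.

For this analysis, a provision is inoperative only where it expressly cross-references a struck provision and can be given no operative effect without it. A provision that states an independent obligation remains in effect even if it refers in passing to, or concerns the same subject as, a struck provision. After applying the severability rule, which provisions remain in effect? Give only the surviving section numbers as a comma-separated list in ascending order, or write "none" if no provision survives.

Article 1 is struck. Article 7 merely fixes the notice requirement for Article 1; with Article 1 gone it has nothing to operate on and falls away. Article 4 mentions Article 1 but its own obligation stands independently of Article 1, so Article 4 is not affected. Under the severability clause in Article 5, the remaining provisions continue in force. Article 2, Article 3, Article 4, Article 5, and Article 6 remain in effect.

2, 3, 4, 5, 6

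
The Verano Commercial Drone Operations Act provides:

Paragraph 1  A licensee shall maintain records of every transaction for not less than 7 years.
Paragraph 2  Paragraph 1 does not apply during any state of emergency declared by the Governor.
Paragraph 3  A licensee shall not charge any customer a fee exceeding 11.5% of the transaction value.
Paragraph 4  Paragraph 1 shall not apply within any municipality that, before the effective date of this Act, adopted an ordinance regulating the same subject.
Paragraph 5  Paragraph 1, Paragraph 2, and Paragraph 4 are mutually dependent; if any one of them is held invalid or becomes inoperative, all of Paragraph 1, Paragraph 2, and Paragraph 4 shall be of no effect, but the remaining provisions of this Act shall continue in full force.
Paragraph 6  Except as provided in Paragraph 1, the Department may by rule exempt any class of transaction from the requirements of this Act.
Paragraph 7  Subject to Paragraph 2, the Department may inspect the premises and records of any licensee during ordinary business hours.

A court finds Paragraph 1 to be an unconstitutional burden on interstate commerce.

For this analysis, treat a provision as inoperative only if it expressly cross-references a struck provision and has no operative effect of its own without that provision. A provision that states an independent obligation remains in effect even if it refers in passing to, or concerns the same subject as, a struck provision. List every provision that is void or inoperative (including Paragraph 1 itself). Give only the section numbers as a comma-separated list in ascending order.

1, 2, 4

Paragraph 1 is struck. The only function of Paragraph 2 is the emergency suspension of Paragraph 1, so it cannot stand once Paragraph 1 is removed. The only function of Paragraph 4 is the local-preemption carve-out from Paragraph 1, so it cannot stand once Paragraph 1 is removed. Paragraph 7 mentions Paragraph 2 but its own obligation stands independently of Paragraph 2, so Paragraph 7 is not affected. Paragraph 6 mentions Paragraph 1 but its own obligation stands independently of Paragraph 1, so Paragraph 6 is not affected. Paragraph 5 declares Paragraph 1, Paragraph 2, and Paragraph 4 mutually dependent; since one of them has fallen, all of them are of no effect. The remainder continues in force under Paragraph 5. That leaves Paragraph 3, Paragraph 5, Paragraph 6, and Paragraph 7 in effect.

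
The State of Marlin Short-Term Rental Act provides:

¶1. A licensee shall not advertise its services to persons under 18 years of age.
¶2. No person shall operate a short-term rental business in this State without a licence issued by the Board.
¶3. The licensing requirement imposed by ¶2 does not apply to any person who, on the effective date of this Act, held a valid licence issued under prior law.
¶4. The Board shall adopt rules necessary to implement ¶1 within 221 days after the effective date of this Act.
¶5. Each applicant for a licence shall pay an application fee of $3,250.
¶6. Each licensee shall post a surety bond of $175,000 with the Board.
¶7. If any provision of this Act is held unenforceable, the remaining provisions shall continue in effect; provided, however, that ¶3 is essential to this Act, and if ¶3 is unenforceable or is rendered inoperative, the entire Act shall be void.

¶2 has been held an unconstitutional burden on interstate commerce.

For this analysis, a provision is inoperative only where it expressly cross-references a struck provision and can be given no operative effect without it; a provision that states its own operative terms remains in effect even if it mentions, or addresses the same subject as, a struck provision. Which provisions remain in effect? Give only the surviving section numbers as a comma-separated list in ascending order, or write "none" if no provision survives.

none

¶2 is struck. ¶3 operates only by reference to ¶2, so it falls with ¶2. ¶7 makes ¶3 an essential term, and ¶3 has been rendered inoperative by the cascade; under ¶7, the entire Act is therefore void. No provision of the Act survives.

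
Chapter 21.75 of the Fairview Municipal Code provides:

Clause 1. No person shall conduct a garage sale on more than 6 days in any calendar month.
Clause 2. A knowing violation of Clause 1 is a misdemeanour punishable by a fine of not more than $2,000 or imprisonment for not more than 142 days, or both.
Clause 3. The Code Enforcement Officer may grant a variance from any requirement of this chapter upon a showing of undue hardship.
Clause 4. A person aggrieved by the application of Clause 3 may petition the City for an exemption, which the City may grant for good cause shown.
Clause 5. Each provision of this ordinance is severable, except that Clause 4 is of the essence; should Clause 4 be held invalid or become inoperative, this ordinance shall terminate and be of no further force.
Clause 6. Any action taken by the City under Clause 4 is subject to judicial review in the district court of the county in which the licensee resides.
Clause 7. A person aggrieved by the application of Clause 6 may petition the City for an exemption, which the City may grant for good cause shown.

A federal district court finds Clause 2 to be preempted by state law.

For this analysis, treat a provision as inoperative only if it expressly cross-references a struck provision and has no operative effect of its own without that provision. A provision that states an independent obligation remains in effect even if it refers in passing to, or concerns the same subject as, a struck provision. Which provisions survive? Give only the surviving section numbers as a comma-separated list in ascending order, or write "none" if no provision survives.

Clause 2 is struck. No other provision's operative terms depend on Clause 2. Clause 5 makes Clause 4 an essential term, but Clause 4 is unaffected, so the severability proviso in Clause 5 preserves the remaining provisions. That leaves Clause 1, Clause 3, Clause 4, Clause 5, Clause 6, and Clause 7 in effect.

1, 3, 4, 5, 6, 7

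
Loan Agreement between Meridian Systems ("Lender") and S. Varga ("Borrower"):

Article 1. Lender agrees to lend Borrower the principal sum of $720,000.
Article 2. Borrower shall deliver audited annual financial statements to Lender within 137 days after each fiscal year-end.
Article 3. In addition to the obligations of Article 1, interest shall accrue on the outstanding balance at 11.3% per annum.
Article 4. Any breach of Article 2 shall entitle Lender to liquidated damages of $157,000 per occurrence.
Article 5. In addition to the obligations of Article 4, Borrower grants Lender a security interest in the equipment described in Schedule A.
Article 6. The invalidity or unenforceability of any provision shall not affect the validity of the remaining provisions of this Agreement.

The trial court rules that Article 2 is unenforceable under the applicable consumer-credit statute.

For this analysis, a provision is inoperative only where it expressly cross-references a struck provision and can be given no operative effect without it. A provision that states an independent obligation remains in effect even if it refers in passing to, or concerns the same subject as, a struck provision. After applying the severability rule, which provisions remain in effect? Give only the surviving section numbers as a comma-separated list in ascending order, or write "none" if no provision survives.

Article 2 is struck. The whole of Article 4 is the liquidated-damages amount, defined by reference to Article 2, so Article 4 cannot stand once Article 2 is removed. Article 5 mentions Article 4 but its own obligation stands independently of Article 4, so Article 5 is not affected. Article 6 is a severability clause and preserves every provision that can still be given independent effect. That leaves Article 1, Article 3, Article 5, and Article 6 in effect.

1, 3, 5, 6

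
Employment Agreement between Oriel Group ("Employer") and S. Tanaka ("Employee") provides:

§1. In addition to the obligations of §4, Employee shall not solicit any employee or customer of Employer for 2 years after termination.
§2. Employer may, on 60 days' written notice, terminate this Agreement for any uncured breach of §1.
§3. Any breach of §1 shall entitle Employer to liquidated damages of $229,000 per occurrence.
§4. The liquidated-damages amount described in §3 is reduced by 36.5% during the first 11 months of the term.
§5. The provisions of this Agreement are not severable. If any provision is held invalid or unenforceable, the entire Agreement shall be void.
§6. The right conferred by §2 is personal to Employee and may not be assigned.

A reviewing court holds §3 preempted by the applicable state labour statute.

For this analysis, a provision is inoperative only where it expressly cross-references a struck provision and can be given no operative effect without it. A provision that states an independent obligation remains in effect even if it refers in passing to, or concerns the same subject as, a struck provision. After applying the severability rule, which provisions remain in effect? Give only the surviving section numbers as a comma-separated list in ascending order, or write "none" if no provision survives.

none

§3 is struck. §4 has no operative effect of its own apart from §3 and is therefore inoperative. §5 provides that the Agreement is not severable, so the invalidity of any one provision voids the entire Agreement. No provision of the Agreement survives.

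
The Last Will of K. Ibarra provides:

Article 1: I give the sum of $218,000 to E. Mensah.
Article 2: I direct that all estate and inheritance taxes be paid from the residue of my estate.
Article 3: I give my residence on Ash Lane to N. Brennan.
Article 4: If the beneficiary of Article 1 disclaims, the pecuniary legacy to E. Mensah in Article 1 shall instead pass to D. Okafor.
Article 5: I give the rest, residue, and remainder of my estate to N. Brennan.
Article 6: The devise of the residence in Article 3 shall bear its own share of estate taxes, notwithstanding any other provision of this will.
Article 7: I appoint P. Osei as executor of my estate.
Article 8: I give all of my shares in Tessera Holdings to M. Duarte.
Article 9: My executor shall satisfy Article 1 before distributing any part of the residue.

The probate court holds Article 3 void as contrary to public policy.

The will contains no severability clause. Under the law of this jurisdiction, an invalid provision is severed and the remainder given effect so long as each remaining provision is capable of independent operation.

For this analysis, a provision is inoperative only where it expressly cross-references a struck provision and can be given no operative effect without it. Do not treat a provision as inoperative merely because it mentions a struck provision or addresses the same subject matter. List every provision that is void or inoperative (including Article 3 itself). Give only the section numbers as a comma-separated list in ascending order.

Article 3 is struck. Article 6 merely fixes the tax charge on Article 3; with Article 3 gone it has nothing to operate on and falls away. With no severability clause, the stated default rule severs what cannot stand and enforces each remaining provision that can operate on its own. Article 1, Article 2, Article 4, Article 5, Article 7, Article 8, and Article 9 remain in effect.

3, 6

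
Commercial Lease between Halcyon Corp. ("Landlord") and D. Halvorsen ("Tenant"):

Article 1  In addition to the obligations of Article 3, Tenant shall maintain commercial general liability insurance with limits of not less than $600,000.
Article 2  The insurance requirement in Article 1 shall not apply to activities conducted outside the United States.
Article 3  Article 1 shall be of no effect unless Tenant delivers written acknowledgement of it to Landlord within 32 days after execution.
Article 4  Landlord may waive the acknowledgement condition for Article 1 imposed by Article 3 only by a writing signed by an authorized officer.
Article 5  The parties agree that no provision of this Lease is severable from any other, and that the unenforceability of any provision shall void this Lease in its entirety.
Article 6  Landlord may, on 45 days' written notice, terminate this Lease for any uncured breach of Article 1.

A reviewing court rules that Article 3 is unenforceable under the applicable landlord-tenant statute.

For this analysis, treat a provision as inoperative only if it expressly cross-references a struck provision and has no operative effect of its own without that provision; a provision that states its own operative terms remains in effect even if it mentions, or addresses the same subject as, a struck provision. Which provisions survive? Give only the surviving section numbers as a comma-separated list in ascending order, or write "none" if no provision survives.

none

Article 3 is struck. The only function of Article 4 is the waiver condition for Article 3, so it cannot stand once Article 3 is removed. Article 5 provides that the Lease is not severable, so the invalidity of any one provision voids the entire Lease. No provision of the Lease survives.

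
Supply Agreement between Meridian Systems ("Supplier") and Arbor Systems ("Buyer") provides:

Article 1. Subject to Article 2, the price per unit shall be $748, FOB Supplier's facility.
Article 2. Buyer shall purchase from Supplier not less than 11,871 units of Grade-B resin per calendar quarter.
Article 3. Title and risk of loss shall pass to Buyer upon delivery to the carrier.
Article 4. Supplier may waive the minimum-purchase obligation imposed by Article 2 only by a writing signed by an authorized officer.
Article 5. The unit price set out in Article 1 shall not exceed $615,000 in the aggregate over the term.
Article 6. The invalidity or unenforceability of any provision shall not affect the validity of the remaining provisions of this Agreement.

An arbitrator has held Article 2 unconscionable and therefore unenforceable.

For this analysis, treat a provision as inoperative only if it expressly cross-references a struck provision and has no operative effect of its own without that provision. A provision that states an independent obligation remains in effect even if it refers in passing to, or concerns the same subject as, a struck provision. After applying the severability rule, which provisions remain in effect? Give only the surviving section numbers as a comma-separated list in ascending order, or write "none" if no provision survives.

1, 3, 5, 6

Article 2 is struck. Article 4 merely fixes the waiver condition for Article 2; with Article 2 gone it has nothing to operate on and falls away. Article 1 mentions Article 2 but its own obligation stands independently of Article 2, so Article 1 is not affected. Article 6 is a severability clause and preserves every provision that can still be given independent effect. The provisions still in force are Article 1, Article 3, Article 5, and Article 6.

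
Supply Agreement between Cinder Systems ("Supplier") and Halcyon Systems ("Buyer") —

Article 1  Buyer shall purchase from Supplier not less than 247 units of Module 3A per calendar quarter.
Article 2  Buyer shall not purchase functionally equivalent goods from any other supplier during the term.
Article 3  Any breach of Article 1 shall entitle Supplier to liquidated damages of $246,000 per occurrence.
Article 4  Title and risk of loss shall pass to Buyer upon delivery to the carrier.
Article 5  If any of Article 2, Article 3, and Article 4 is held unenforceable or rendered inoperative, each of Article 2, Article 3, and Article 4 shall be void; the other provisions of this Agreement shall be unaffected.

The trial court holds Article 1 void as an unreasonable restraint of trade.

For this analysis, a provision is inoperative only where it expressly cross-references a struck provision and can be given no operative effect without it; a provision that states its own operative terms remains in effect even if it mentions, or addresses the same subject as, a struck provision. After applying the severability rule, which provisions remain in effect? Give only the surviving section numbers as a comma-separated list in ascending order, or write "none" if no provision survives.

Article 1 is struck. The whole of Article 3 is the liquidated-damages amount, defined by reference to Article 1, so Article 3 cannot stand once Article 1 is removed. Article 5 declares Article 2, Article 3, and Article 4 mutually dependent; since one of them has fallen, all of them are of no effect. That brings down Article 2 and Article 4 as well. The remainder continues in force under Article 5. Only Article 5 remains in effect.

5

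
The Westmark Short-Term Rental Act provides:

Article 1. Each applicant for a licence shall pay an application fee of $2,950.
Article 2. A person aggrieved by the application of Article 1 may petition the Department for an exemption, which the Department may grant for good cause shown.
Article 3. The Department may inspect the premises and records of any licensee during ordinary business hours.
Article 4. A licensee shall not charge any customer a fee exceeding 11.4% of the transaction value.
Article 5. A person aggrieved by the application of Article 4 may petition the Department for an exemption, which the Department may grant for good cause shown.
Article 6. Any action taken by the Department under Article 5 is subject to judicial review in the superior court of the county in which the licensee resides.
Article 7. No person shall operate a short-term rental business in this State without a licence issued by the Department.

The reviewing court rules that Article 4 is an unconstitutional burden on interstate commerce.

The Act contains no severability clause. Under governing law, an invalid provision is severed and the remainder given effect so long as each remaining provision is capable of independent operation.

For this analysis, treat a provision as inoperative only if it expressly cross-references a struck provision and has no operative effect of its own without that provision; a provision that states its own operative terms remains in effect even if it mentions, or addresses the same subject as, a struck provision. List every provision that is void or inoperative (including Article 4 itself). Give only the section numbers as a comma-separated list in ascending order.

Article 4 is struck. Article 5 has no operative effect of its own apart from Article 4 and is therefore inoperative. Article 6 has no operative effect of its own apart from Article 5 and is therefore inoperative. With no severability clause, the stated default rule severs what cannot stand and enforces each remaining provision that can operate on its own. The provisions still in force are Article 1, Article 2, Article 3, and Article 7.

4, 5, 6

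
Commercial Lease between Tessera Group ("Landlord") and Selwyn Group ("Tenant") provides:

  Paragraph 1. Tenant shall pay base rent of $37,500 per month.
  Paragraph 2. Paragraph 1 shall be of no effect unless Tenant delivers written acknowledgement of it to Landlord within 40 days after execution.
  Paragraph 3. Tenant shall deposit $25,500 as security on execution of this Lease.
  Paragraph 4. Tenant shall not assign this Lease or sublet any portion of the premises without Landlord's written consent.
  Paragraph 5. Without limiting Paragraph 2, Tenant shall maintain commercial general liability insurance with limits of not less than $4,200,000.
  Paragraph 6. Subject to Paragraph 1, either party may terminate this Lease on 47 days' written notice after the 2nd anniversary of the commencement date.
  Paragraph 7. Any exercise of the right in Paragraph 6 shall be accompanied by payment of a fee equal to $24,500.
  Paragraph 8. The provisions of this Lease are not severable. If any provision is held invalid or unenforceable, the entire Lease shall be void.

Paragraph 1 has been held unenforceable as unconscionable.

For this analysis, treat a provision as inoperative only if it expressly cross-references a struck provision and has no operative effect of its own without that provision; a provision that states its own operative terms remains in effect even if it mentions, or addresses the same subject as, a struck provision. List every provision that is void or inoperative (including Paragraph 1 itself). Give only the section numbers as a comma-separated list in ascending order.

Paragraph 1 is struck. Paragraph 2 merely fixes the acknowledgement condition for Paragraph 1; with Paragraph 1 gone it has nothing to operate on and falls away. Paragraph 8 provides that the Lease is not severable, so the invalidity of any one provision voids the entire Lease. No provision of the Lease survives.

1, 2, 3, 4, 5, 6, 7, 8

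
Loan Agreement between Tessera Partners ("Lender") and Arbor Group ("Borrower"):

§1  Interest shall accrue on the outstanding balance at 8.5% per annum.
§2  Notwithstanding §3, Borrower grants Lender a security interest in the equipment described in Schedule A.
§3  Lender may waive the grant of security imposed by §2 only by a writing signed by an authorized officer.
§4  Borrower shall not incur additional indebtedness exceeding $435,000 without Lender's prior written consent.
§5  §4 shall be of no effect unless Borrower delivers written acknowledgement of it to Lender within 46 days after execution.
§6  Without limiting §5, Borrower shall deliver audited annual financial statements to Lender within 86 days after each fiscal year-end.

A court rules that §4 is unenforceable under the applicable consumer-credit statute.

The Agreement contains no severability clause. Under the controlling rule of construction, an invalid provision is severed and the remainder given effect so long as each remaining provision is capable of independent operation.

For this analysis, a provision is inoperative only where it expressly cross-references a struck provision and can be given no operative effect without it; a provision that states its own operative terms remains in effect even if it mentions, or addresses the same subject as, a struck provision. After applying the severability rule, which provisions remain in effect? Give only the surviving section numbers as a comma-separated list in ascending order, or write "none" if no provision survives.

§4 is struck. §5 operates only by reference to §4, so it falls with §4. Although §6 refers to §5, its operative terms do not depend on §5, so it remains in effect. With no severability clause, the stated default rule severs what cannot stand and enforces each remaining provision that can operate on its own. §1, §2, §3, and §6 remain in effect.

1, 2, 3, 6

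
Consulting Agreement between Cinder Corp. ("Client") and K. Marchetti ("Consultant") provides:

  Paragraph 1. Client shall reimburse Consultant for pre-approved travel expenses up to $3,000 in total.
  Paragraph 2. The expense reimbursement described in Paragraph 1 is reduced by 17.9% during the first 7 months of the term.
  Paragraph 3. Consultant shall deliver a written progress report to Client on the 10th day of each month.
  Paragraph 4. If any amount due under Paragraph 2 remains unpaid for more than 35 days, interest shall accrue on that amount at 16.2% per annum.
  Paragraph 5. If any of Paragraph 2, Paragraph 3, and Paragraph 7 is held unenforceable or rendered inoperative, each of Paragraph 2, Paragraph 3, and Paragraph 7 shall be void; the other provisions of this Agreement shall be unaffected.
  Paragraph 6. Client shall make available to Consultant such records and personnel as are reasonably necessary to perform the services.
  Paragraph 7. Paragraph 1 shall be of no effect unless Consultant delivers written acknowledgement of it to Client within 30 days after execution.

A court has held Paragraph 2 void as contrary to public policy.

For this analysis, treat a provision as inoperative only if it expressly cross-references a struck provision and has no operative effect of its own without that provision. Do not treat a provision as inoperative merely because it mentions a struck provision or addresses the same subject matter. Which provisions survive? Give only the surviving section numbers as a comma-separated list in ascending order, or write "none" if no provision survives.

Paragraph 2 is struck. Paragraph 4 does nothing except set the default interest on the introductory reduction to the expense reimbursement by reference to Paragraph 2; with Paragraph 2 gone it has no independent effect and is inoperative. Paragraph 5 declares Paragraph 2, Paragraph 3, and Paragraph 7 mutually dependent; since one of them has fallen, all of them are of no effect. That brings down Paragraph 3 and Paragraph 7 as well. The remainder continues in force under Paragraph 5. That leaves Paragraph 1, Paragraph 5, and Paragraph 6 in effect.

1, 5, 6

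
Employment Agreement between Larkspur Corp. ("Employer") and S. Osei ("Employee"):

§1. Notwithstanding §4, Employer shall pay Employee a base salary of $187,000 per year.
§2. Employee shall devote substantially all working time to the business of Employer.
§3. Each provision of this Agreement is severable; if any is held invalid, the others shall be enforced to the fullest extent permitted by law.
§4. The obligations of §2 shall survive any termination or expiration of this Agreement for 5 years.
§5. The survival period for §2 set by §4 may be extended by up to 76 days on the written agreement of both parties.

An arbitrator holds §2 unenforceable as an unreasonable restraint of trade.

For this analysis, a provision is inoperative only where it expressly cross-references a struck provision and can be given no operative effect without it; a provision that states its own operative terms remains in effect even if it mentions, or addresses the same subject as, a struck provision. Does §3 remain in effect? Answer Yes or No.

§2 is struck. §4 merely fixes the survival period for §2; with §2 gone it has nothing to operate on and falls away. §5 does nothing except set the extension of the survival period for §2 by reference to §4; with §4 gone it has no independent effect and is inoperative. §1 mentions §4 but its own obligation stands independently of §4, so §1 is not affected. §3 is a severability clause and preserves every provision that can still be given independent effect. §1 and §3 remain in effect. §3 is among the surviving provisions, so the answer is yes.

Yes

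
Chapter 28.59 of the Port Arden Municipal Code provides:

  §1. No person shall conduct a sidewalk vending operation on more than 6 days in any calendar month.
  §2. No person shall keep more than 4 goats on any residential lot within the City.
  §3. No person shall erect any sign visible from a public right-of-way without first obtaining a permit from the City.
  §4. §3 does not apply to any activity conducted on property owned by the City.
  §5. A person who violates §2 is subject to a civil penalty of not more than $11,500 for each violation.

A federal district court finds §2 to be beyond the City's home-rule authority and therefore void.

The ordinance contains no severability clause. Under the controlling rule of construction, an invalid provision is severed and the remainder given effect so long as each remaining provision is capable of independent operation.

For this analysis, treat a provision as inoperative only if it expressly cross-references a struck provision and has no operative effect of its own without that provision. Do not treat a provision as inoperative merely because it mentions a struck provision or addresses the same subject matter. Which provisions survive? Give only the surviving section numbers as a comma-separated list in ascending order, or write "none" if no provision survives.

1, 3, 4

§2 is struck. §5 merely fixes the civil penalty for violating §2; with §2 gone it has nothing to operate on and falls away. With no severability clause, the stated default rule severs what cannot stand and enforces each remaining provision that can operate on its own. The provisions still in force are §1, §3, and §4.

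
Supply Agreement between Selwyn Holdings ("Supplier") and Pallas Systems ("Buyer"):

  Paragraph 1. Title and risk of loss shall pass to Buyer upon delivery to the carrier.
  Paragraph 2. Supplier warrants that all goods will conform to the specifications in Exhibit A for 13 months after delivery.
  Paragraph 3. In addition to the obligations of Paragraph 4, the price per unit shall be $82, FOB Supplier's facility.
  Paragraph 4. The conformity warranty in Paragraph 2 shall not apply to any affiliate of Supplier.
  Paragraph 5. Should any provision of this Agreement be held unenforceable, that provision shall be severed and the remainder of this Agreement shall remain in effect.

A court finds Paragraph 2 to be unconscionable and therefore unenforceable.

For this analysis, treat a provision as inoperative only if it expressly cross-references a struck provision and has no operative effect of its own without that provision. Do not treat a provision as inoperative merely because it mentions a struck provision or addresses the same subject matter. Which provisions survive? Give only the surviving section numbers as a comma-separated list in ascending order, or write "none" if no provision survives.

1, 3, 5

Paragraph 2 is struck. Paragraph 4 does nothing except set the carve-out from the conformity warranty by reference to Paragraph 2; with Paragraph 2 gone it has no independent effect and is inoperative. Although Paragraph 3 refers to Paragraph 4, its operative terms do not depend on Paragraph 4, so it remains in effect. Under the severability clause in Paragraph 5, the remaining provisions continue in force. Paragraph 1, Paragraph 3, and Paragraph 5 remain in effect.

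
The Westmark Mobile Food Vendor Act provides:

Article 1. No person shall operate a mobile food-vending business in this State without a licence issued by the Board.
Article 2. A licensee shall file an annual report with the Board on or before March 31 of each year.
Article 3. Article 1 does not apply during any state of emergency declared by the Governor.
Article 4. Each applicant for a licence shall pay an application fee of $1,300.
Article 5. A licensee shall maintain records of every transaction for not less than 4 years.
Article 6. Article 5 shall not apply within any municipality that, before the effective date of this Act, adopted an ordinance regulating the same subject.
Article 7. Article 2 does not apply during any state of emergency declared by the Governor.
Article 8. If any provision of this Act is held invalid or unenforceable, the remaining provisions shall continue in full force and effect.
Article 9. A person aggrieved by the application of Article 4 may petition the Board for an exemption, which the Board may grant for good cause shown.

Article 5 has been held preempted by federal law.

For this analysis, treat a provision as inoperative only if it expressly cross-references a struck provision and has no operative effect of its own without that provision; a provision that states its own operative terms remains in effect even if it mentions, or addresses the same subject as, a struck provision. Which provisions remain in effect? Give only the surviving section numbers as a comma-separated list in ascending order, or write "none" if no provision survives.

Article 5 is struck. Article 6 operates only by reference to Article 5, so it falls with Article 5. Article 8 is a severability clause and preserves every provision that can still be given independent effect. That leaves Article 1, Article 2, Article 3, Article 4, Article 7, Article 8, and Article 9 in effect.

1, 2, 3, 4, 7, 8, 9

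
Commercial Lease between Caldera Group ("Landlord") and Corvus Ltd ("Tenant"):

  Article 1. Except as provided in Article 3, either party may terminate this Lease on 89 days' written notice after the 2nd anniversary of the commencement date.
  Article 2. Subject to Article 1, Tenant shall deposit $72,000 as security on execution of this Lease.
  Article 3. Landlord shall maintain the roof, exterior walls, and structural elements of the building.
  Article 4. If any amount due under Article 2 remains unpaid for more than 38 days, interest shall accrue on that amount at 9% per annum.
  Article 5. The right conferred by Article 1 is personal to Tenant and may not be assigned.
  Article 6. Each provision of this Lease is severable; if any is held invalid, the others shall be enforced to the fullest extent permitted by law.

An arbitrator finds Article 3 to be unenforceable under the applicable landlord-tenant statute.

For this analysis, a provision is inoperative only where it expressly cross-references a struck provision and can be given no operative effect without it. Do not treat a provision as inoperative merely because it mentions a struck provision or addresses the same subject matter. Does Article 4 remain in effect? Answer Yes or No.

Article 3 is struck. Although Article 1 refers to Article 3, its operative terms do not depend on Article 3, so it remains in effect. No other provision's operative terms depend on Article 3. Article 6 is a severability clause and preserves every provision that can still be given independent effect. That leaves Article 1, Article 2, Article 4, Article 5, and Article 6 in effect. Article 4 is among the surviving provisions, so the answer is yes.

Yes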